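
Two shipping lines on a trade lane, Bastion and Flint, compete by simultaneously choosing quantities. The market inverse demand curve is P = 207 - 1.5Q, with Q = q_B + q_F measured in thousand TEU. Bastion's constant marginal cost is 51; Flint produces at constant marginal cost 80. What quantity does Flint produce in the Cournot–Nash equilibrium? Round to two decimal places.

Bastion's profit: π_B = (207 - 1.5Q)q_B - (51q_B). Setting ∂π_B/∂q_B = 0: 156 - 3q_B - (3/2)(q_F) = 0.
Flint's profit: π_F = (207 - 1.5Q)q_F - (80q_F). Setting ∂π_F/∂q_F = 0: 127 - 3q_F - (3/2)(q_B) = 0.
Rearranging gives the reaction functions q_B = (156 - (3/2)q_F)/3 and q_F = (127 - (3/2)q_B)/3.
Solving the pair: q_B = 370/9, q_F = 196/9.

21.78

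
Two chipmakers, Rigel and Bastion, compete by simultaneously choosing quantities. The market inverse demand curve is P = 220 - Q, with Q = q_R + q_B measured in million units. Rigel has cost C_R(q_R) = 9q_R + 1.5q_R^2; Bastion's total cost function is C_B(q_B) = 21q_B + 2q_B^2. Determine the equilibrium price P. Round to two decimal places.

156.17

Rigel's profit: π_R = (220 - Q)q_R - (9q_R + (3/2)q_R²). Setting ∂π_R/∂q_R = 0: 211 - 5q_R - (q_B) = 0.
Bastion's profit: π_B = (220 - Q)q_B - (21q_B + 2q_B²). Setting ∂π_B/∂q_B = 0: 199 - 6q_B - (q_R) = 0.
So q_R = (211 - q_B)/5 and q_B = (199 - q_R)/6.
Solving the pair: q_R = 1067/29, q_B = 784/29.
Total output Q = 1851/29, so price P = 220 - 1851/29 = 156.1724.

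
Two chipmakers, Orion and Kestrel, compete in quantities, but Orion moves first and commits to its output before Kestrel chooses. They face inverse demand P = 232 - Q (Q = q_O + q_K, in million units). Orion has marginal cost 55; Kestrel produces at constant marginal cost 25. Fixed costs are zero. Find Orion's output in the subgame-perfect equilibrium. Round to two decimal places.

Solve by backward induction. Given q_O, the follower Kestrel maximises π_K = (232 - q_O - q_K)q_K - 25q_K.
Setting the follower's marginal profit to zero, 207 - q_O - 2q_K = 0, i.e. q_K = (207 - q_O)/2.
Orion substitutes q_K(q_O) into its own profit: π_O = q_O(232 - q_O - (207 - q_O)/2) - 55q_O = (257/2 - (1/2)q_O)q_O - 55q_O.
Leader FOC: 147/2 - q_O = 0, so q_O = 147/2.
Then q_K = (207 - 147/2)/2 = 267/4.

73.50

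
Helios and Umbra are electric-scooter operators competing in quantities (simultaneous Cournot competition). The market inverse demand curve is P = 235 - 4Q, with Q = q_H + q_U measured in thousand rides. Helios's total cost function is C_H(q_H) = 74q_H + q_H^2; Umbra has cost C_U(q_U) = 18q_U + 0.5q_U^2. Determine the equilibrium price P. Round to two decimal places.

121.11

Helios's profit: π_H = (235 - 4Q)q_H - (74q_H + q_H²). Setting ∂π_H/∂q_H = 0: 161 - 10q_H - 4(q_U) = 0.
Umbra's first-order condition: 217 - 9q_U - 4(q_H) = 0.
Rearranging gives the reaction functions q_H = (161 - 4q_U)/10 and q_U = (217 - 4q_H)/9.
Solving the pair: q_H = 581/74, q_U = 763/37.
Total output Q = 28.4730, so price P = 235 - 4·28.4730 = 121.1081.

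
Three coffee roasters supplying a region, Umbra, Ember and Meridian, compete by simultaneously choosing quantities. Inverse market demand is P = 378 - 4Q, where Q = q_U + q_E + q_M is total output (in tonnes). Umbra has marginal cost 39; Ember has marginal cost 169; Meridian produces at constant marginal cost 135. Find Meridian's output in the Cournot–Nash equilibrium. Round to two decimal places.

11.31

Umbra's profit: π_U = (378 - 4Q)q_U - (39q_U). Setting ∂π_U/∂q_U = 0: 339 - 8q_U - 4(q_E + q_M) = 0.
Ember's profit: π_E = (378 - 4Q)q_E - (169q_E). Setting ∂π_E/∂q_E = 0: 209 - 8q_E - 4(q_U + q_M) = 0.
Meridian's first-order condition: 243 - 8q_M - 4(q_U + q_E) = 0.
Adding the 3 conditions: 791 − 8Q − 8Q = 0, i.e. Q = 791/16.
Back-substituting: q_U = (339 − 791/4)/4 = 565/16, q_E = (209 − 791/4)/4 = 45/16, q_M = (243 − 791/4)/4 = 181/16.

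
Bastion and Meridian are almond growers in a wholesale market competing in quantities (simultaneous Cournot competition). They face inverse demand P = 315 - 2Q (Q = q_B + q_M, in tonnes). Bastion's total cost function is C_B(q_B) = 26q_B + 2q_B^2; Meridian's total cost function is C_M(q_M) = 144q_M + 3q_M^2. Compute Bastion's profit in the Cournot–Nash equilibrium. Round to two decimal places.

4496.06

Bastion's profit: π_B = (315 - 2Q)q_B - (26q_B + 2q_B²). Setting ∂π_B/∂q_B = 0: 289 - 8q_B - 2(q_M) = 0.
Meridian's profit: π_M = (315 - 2Q)q_M - (144q_M + 3q_M²). Setting ∂π_M/∂q_M = 0: 171 - 10q_M - 2(q_B) = 0.
Best responses: q_B = (289 - 2q_M)/8, q_M = (171 - 2q_B)/10.
Substituting one into the other gives q_B = 637/19 and q_M = 395/38.
Price P = 315 - 2·(1669/38) = 227.1579.
Bastion's profit: 227.1579·(637/19) - 26·(637/19) - 2(637/19)² = 4496.0554.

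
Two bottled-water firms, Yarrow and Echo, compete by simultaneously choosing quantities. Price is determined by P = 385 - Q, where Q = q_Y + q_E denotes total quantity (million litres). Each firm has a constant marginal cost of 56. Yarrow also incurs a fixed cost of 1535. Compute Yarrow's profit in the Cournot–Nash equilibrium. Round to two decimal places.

A representative firm's profit is π_i = q_i(385 - Q) - 56q_i.
First-order condition (treating rivals' output as given): 329 - 2q_i - q_j = 0.
With identical firms every q_j equals q_i, so q_j = q_i and 329 = 3q_i, giving q_i = 329/3.
Price P = 385 - 658/3 = 497/3.
Yarrow's profit: (497/3 - 56)·(329/3) - 1535 = 10491.7778.

10491.78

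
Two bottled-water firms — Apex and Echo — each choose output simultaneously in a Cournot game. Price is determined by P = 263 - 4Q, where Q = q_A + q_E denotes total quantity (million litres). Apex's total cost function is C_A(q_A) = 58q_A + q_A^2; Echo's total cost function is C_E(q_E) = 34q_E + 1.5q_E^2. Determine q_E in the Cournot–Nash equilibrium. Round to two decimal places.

Apex's profit: π_A = (263 - 4Q)q_A - (58q_A + q_A²). Setting ∂π_A/∂q_A = 0: 205 - 10q_A - 4(q_E) = 0.
Echo's first-order condition: 229 - 11q_E - 4(q_A) = 0.
Best responses: q_A = (205 - 4q_E)/10, q_E = (229 - 4q_A)/11.
Substituting one into the other gives q_A = 1339/94 and q_E = 735/47.

15.64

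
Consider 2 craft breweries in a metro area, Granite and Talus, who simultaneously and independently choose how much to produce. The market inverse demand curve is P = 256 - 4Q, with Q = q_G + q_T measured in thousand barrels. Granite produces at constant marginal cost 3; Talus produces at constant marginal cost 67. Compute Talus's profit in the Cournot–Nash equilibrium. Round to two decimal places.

Granite's profit: π_G = (256 - 4Q)q_G - (3q_G). Setting ∂π_G/∂q_G = 0: 253 - 8q_G - 4(q_T) = 0.
Talus's first-order condition: 189 - 8q_T - 4(q_G) = 0.
So q_G = (253 - 4q_T)/8 and q_T = (189 - 4q_G)/8.
Substituting one into the other gives q_G = 317/12 and q_T = 125/12.
Price P = 256 - 4·(221/6) = 326/3.
Talus's profit: (326/3 - 67)·(125/12) = 434.0278.

434.03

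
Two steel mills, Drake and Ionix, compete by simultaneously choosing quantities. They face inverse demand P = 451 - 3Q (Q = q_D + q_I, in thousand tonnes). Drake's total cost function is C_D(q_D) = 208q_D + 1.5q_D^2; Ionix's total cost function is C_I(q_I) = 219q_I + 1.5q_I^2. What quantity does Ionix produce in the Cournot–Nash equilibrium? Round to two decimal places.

Drake's profit: π_D = (451 - 3Q)q_D - (208q_D + (3/2)q_D²). Setting ∂π_D/∂q_D = 0: 243 - 9q_D - 3(q_I) = 0.
Ionix's profit: π_I = (451 - 3Q)q_I - (219q_I + (3/2)q_I²). Setting ∂π_I/∂q_I = 0: 232 - 9q_I - 3(q_D) = 0.
So q_D = (243 - 3q_I)/9 and q_I = (232 - 3q_D)/9.
Solving the pair: q_D = 497/24, q_I = 151/8.

18.88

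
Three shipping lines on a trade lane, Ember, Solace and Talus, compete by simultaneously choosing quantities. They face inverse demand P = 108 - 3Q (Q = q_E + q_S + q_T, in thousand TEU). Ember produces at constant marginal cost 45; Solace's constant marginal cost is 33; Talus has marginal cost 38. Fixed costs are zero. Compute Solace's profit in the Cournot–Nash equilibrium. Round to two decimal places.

176.33

Ember's profit: π_E = (108 - 3Q)q_E - (45q_E). Setting ∂π_E/∂q_E = 0: 63 - 6q_E - 3(q_S + q_T) = 0.
Solace's profit: π_S = (108 - 3Q)q_S - (33q_S). Setting ∂π_S/∂q_S = 0: 75 - 6q_S - 3(q_E + q_T) = 0.
Talus's profit: π_T = (108 - 3Q)q_T - (38q_T). Setting ∂π_T/∂q_T = 0: 70 - 6q_T - 3(q_E + q_S) = 0.
Adding the 3 first-order conditions: 208 − 12Q = 0, so Q = 52/3.
Back-substituting: q_E = (63 − 52)/3 = 11/3, q_S = (75 − 52)/3 = 23/3, q_T = (70 − 52)/3 = 6.
Price P = 108 - 3·(52/3) = 56.
Solace's profit: (56 - 33)·(23/3) = 529/3.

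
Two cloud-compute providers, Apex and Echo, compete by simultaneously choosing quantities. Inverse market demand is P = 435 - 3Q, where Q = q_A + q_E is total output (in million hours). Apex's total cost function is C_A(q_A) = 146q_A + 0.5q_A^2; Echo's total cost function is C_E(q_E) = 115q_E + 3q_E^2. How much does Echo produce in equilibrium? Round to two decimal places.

18.31

Apex's profit: π_A = (435 - 3Q)q_A - (146q_A + (1/2)q_A²). Setting ∂π_A/∂q_A = 0: 289 - 7q_A - 3(q_E) = 0.
Echo's first-order condition: 320 - 12q_E - 3(q_A) = 0.
Rearranging gives the reaction functions q_A = (289 - 3q_E)/7 and q_E = (320 - 3q_A)/12.
Substituting one into the other gives q_A = 836/25 and q_E = 1373/75.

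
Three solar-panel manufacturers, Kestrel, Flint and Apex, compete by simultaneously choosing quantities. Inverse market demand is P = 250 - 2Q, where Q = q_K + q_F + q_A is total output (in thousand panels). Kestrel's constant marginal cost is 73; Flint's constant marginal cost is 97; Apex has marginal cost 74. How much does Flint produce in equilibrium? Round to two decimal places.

13.25

Kestrel's profit: π_K = (250 - 2Q)q_K - (73q_K). Setting ∂π_K/∂q_K = 0: 177 - 4q_K - 2(q_F + q_A) = 0.
Flint's profit: π_F = (250 - 2Q)q_F - (97q_F). Setting ∂π_F/∂q_F = 0: 153 - 4q_F - 2(q_K + q_A) = 0.
Apex's profit: π_A = (250 - 2Q)q_A - (74q_A). Setting ∂π_A/∂q_A = 0: 176 - 4q_A - 2(q_K + q_F) = 0.
Summing all 3 equations gives 506 − 8Q = 0, hence Q = 253/4.
Back-substituting: q_K = (177 − 253/2)/2 = 101/4, q_F = (153 − 253/2)/2 = 53/4, q_A = (176 − 253/2)/2 = 99/4.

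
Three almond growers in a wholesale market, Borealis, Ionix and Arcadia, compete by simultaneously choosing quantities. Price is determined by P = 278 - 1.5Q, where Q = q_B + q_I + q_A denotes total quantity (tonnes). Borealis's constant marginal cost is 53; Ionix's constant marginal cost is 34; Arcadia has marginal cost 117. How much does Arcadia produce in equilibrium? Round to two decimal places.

2.33

Borealis's profit: π_B = (278 - 1.5Q)q_B - (53q_B). Setting ∂π_B/∂q_B = 0: 225 - 3q_B - (3/2)(q_I + q_A) = 0.
Ionix's first-order condition: 244 - 3q_I - (3/2)(q_B + q_A) = 0.
Arcadia's profit: π_A = (278 - 1.5Q)q_A - (117q_A). Setting ∂π_A/∂q_A = 0: 161 - 3q_A - (3/2)(q_B + q_I) = 0.
Adding the 3 first-order conditions: 630 − 6Q = 0, so Q = 105.
Back-substituting: q_B = (225 − 315/2)/(3/2) = 45, q_I = (244 − 315/2)/(3/2) = 173/3, q_A = (161 − 315/2)/(3/2) = 7/3.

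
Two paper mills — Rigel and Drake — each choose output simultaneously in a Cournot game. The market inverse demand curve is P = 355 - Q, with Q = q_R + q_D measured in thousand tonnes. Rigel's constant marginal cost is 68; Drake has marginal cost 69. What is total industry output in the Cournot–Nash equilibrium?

Rigel's profit: π_R = (355 - Q)q_R - (68q_R). Setting ∂π_R/∂q_R = 0: 287 - 2q_R - (q_D) = 0.
Drake's first-order condition: 286 - 2q_D - (q_R) = 0.
Best responses: q_R = (287 - q_D)/2, q_D = (286 - q_R)/2.
Substituting one into the other gives q_R = 96 and q_D = 95.
Total output Q = 96 + 95 = 191.

191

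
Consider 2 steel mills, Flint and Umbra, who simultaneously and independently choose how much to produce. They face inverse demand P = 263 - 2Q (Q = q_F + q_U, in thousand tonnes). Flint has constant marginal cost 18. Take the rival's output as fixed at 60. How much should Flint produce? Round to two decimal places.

With the rival's output fixed at 60, Flint's profit is π_F = (263 - 2·60 - 2q_F)q_F - (18q_F) = (143 - 2q_F)q_F - (18q_F).
∂π_F/∂q_F = 125 - 4q_F = 0, so q_F = 125/4.

31.25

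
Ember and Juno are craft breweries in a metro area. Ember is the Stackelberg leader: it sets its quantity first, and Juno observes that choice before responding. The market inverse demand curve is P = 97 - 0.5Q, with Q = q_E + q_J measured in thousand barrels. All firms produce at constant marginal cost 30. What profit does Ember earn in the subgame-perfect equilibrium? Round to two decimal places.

1122.25

Solve by backward induction. Given q_E, the follower Juno maximises π_J = (97 - (1/2)q_E - (1/2)q_J)q_J - 30q_J.
∂π_J/∂q_J = 67 - (1/2)q_E - q_J = 0 gives the reaction function q_J = (67 - (1/2)q_E).
Ember substitutes q_J(q_E) into its own profit: π_E = q_E(97 - (1/2)q_E - (67 - (1/2)q_E)/2) - 30q_E = (127/2 - (1/4)q_E)q_E - 30q_E.
Leader FOC: 67/2 - (1/2)q_E = 0, so q_E = 67.
Then q_J = (67 - (1/2)·67) = 67/2.
Price P = 97 - (1/2)·(201/2) = 187/4.
Ember's profit: (187/4 - 30)·67 = 1122.2500.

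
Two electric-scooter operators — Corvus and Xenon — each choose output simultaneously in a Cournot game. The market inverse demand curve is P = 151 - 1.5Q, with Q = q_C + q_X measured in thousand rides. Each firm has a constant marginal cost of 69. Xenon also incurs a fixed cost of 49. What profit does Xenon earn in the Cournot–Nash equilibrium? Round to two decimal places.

A representative firm's profit is π_i = q_i(151 - 1.5Q) - 69q_i.
Setting ∂π_i/∂q_i = 0 with rivals' quantities fixed: 82 - 3q_i - (3/2)q_j = 0.
By symmetry each firm produces the same amount; substituting q_j = q_i yields q_i = 82/(9/2) = 164/9.
Price P = 151 - (3/2)·(328/9) = 289/3.
Xenon's profit: (289/3 - 69)·(164/9) - 49 = 449.0741.

449.07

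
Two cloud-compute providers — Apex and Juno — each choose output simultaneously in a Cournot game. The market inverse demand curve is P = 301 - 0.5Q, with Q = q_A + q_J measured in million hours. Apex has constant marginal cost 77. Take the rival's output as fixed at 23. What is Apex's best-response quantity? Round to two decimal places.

With the rival's output fixed at 23, Apex's profit is π_A = (301 - (1/2)·23 - (1/2)q_A)q_A - (77q_A) = (579/2 - (1/2)q_A)q_A - (77q_A).
∂π_A/∂q_A = 425/2 - q_A = 0, so q_A = 425/2.

212.50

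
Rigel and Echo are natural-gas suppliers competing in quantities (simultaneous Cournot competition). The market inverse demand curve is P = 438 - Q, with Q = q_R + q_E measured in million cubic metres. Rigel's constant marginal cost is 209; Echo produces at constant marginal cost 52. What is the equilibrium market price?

Rigel's profit: π_R = (438 - Q)q_R - (209q_R). Setting ∂π_R/∂q_R = 0: 229 - 2q_R - (q_E) = 0.
Echo's first-order condition: 386 - 2q_E - (q_R) = 0.
Rearranging gives the reaction functions q_R = (229 - q_E)/2 and q_E = (386 - q_R)/2.
Solving the pair: q_R = 24, q_E = 181.
Total output Q = 205, so price P = 438 - 205 = 233.

233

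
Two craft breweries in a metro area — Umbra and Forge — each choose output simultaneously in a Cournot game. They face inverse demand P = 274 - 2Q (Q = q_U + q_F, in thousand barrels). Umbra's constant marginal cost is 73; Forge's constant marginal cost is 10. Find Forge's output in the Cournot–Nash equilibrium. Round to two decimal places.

54.50

Umbra's profit: π_U = (274 - 2Q)q_U - (73q_U). Setting ∂π_U/∂q_U = 0: 201 - 4q_U - 2(q_F) = 0.
Forge's profit: π_F = (274 - 2Q)q_F - (10q_F). Setting ∂π_F/∂q_F = 0: 264 - 4q_F - 2(q_U) = 0.
Best responses: q_U = (201 - 2q_F)/4, q_F = (264 - 2q_U)/4.
Solving the pair: q_U = 23, q_F = 109/2.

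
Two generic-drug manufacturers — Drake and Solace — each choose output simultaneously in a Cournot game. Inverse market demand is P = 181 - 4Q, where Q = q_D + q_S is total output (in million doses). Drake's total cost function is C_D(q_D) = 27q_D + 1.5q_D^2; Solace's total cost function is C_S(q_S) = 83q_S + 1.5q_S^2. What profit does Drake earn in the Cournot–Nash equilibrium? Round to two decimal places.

845.68

Drake's profit: π_D = (181 - 4Q)q_D - (27q_D + (3/2)q_D²). Setting ∂π_D/∂q_D = 0: 154 - 11q_D - 4(q_S) = 0.
Solace's profit: π_S = (181 - 4Q)q_S - (83q_S + (3/2)q_S²). Setting ∂π_S/∂q_S = 0: 98 - 11q_S - 4(q_D) = 0.
Best responses: q_D = (154 - 4q_S)/11, q_S = (98 - 4q_D)/11.
Substituting one into the other gives q_D = 62/5 and q_S = 22/5.
Price P = 181 - 4·(84/5) = 569/5.
Drake's profit: (569/5)·(62/5) - 27·(62/5) - (3/2)(62/5)² = 845.6800.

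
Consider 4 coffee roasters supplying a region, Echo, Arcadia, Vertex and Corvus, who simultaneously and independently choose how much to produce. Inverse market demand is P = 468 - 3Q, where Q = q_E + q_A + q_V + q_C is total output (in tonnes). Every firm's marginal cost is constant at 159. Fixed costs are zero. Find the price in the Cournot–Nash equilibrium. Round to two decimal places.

Each firm earns π_i = (468 - 3Q)q_i - 159q_i.
Setting ∂π_i/∂q_i = 0 with rivals' quantities fixed: 309 - 6q_i - 3·Σ_{j≠i} q_j = 0.
By symmetry each firm produces the same amount; substituting Σ_{j≠i} q_j = 3q_i yields q_i = 309/15 = 103/5.
Total output Q = 412/5, so price P = 468 - 3·(412/5) = 1104/5.

220.80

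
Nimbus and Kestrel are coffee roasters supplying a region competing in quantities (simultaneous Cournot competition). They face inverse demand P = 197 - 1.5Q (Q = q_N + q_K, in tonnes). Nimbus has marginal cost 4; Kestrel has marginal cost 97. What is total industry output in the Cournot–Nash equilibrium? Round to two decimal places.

Nimbus's profit: π_N = (197 - 1.5Q)q_N - (4q_N). Setting ∂π_N/∂q_N = 0: 193 - 3q_N - (3/2)(q_K) = 0.
Kestrel's profit: π_K = (197 - 1.5Q)q_K - (97q_K). Setting ∂π_K/∂q_K = 0: 100 - 3q_K - (3/2)(q_N) = 0.
Rearranging gives the reaction functions q_N = (193 - (3/2)q_K)/3 and q_K = (100 - (3/2)q_N)/3.
Substituting one into the other gives q_N = 572/9 and q_K = 14/9.
Total output Q = 572/9 + 14/9 = 586/9.

65.11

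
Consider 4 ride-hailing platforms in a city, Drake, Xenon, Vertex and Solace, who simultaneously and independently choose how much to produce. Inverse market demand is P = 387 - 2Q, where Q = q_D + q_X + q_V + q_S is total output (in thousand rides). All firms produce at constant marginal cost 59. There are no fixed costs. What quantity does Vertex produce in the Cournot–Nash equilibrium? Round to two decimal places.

32.80

Each firm earns π_i = (387 - 2Q)q_i - 59q_i.
Setting ∂π_i/∂q_i = 0 with rivals' quantities fixed: 328 - 4q_i - 2·Σ_{j≠i} q_j = 0.
With identical firms every q_j equals q_i, so Σ_{j≠i} q_j = 3q_i and 328 = 10q_i, giving q_i = 164/5.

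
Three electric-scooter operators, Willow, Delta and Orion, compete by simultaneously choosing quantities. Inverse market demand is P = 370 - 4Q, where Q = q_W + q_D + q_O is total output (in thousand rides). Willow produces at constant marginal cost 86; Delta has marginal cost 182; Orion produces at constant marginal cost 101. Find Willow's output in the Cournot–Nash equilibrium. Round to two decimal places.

24.69

Willow's profit: π_W = (370 - 4Q)q_W - (86q_W). Setting ∂π_W/∂q_W = 0: 284 - 8q_W - 4(q_D + q_O) = 0.
Delta's first-order condition: 188 - 8q_D - 4(q_W + q_O) = 0.
Orion's first-order condition: 269 - 8q_O - 4(q_W + q_D) = 0.
Adding the 3 first-order conditions: 741 − 16Q = 0, so Q = 741/16.
Back-substituting: q_W = (284 − 741/4)/4 = 395/16, q_D = (188 − 741/4)/4 = 11/16, q_O = (269 − 741/4)/4 = 335/16.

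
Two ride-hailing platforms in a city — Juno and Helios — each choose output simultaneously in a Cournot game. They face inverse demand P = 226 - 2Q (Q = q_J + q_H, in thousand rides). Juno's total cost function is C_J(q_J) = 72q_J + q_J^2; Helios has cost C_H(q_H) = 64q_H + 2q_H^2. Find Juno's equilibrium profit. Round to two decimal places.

Juno's profit: π_J = (226 - 2Q)q_J - (72q_J + q_J²). Setting ∂π_J/∂q_J = 0: 154 - 6q_J - 2(q_H) = 0.
Helios's first-order condition: 162 - 8q_H - 2(q_J) = 0.
Rearranging gives the reaction functions q_J = (154 - 2q_H)/6 and q_H = (162 - 2q_J)/8.
Solving the pair: q_J = 227/11, q_H = 166/11.
Price P = 226 - 2·(393/11) = 1700/11.
Juno's profit: (1700/11)·(227/11) - 72·(227/11) - (227/11)² = 1277.5785.

1277.58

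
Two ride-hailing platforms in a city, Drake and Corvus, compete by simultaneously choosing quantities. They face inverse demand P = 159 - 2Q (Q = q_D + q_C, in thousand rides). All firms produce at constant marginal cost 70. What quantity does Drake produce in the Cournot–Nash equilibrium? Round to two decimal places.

Each firm earns π_i = (159 - 2Q)q_i - 70q_i.
Setting ∂π_i/∂q_i = 0 with rivals' quantities fixed: 89 - 4q_i - 2q_j = 0.
With identical firms every q_j equals q_i, so q_j = q_i and 89 = 6q_i, giving q_i = 89/6.

14.83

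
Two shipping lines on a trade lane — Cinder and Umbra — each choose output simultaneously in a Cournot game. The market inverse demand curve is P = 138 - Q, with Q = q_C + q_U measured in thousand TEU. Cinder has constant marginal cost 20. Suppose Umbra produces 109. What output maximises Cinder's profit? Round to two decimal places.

4.50

With the rival's output fixed at 109, Cinder's profit is π_C = (138 - 109 - q_C)q_C - (20q_C) = (29 - q_C)q_C - (20q_C).
∂π_C/∂q_C = 9 - 2q_C = 0, so q_C = 9/2.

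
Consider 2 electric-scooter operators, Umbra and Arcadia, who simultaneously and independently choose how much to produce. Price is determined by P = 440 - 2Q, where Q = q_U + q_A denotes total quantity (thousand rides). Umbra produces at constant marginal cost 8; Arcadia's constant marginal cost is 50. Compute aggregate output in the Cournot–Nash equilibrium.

Umbra's profit: π_U = (440 - 2Q)q_U - (8q_U). Setting ∂π_U/∂q_U = 0: 432 - 4q_U - 2(q_A) = 0.
Arcadia's profit: π_A = (440 - 2Q)q_A - (50q_A). Setting ∂π_A/∂q_A = 0: 390 - 4q_A - 2(q_U) = 0.
So q_U = (432 - 2q_A)/4 and q_A = (390 - 2q_U)/4.
Solving the pair: q_U = 79, q_A = 58.
Total output Q = 79 + 58 = 137.

137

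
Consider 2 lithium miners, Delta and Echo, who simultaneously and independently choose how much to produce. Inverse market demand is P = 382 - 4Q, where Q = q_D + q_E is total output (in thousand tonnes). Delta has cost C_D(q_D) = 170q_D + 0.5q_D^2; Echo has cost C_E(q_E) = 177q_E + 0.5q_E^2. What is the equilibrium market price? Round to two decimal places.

253.69

Delta's profit: π_D = (382 - 4Q)q_D - (170q_D + (1/2)q_D²). Setting ∂π_D/∂q_D = 0: 212 - 9q_D - 4(q_E) = 0.
Echo's first-order condition: 205 - 9q_E - 4(q_D) = 0.
So q_D = (212 - 4q_E)/9 and q_E = (205 - 4q_D)/9.
Substituting one into the other gives q_D = 1088/65 and q_E = 997/65.
Total output Q = 417/13, so price P = 382 - 4·(417/13) = 253.6923.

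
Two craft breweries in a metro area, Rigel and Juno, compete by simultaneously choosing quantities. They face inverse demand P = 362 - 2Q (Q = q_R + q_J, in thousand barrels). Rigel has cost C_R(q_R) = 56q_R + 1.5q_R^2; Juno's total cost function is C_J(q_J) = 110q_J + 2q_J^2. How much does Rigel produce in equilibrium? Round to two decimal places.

37.38

Rigel's profit: π_R = (362 - 2Q)q_R - (56q_R + (3/2)q_R²). Setting ∂π_R/∂q_R = 0: 306 - 7q_R - 2(q_J) = 0.
Juno's profit: π_J = (362 - 2Q)q_J - (110q_J + 2q_J²). Setting ∂π_J/∂q_J = 0: 252 - 8q_J - 2(q_R) = 0.
Rearranging gives the reaction functions q_R = (306 - 2q_J)/7 and q_J = (252 - 2q_R)/8.
Solving the pair: q_R = 486/13, q_J = 288/13.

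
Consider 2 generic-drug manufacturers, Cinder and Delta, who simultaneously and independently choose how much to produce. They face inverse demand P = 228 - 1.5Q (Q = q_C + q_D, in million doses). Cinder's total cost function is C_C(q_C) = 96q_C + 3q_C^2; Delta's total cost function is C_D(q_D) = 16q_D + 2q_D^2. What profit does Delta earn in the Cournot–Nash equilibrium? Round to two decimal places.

2773.11

Cinder's profit: π_C = (228 - 1.5Q)q_C - (96q_C + 3q_C²). Setting ∂π_C/∂q_C = 0: 132 - 9q_C - (3/2)(q_D) = 0.
Delta's first-order condition: 212 - 7q_D - (3/2)(q_C) = 0.
Best responses: q_C = (132 - (3/2)q_D)/9, q_D = (212 - (3/2)q_C)/7.
Solving the pair: q_C = 808/81, q_D = 760/27.
Price P = 228 - (3/2)·38.1235 = 170.8148.
Delta's profit: 170.8148·(760/27) - 16·(760/27) - 2(760/27)² = 2773.1139.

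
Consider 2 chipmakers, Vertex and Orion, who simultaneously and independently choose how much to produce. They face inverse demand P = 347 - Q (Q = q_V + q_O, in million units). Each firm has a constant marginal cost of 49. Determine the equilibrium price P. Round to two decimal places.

Each firm earns π_i = (347 - Q)q_i - 49q_i.
Setting ∂π_i/∂q_i = 0 with rivals' quantities fixed: 298 - 2q_i - q_j = 0.
By symmetry each firm produces the same amount; substituting q_j = q_i yields q_i = 298/3.
Total output Q = 596/3, so price P = 347 - 596/3 = 445/3.

148.33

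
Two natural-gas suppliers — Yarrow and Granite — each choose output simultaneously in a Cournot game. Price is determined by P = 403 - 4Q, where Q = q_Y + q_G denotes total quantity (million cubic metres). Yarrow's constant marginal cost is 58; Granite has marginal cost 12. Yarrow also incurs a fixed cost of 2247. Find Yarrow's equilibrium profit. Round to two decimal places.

Yarrow's profit: π_Y = (403 - 4Q)q_Y - (58q_Y). Setting ∂π_Y/∂q_Y = 0: 345 - 8q_Y - 4(q_G) = 0.
Granite's profit: π_G = (403 - 4Q)q_G - (12q_G). Setting ∂π_G/∂q_G = 0: 391 - 8q_G - 4(q_Y) = 0.
Best responses: q_Y = (345 - 4q_G)/8, q_G = (391 - 4q_Y)/8.
Solving the pair: q_Y = 299/12, q_G = 437/12.
Price P = 403 - 4·(184/3) = 473/3.
Yarrow's profit: (473/3 - 58)·(299/12) - 2247 = 236.3611.

236.36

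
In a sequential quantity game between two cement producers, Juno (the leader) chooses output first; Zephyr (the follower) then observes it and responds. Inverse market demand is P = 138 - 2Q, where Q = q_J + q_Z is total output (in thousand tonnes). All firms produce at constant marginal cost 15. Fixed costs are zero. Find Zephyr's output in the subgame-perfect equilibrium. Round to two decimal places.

15.38

Solve by backward induction. Given q_J, the follower Zephyr maximises π_Z = (138 - 2q_J - 2q_Z)q_Z - 15q_Z.
Follower FOC: 123 - 2q_J - 4q_Z = 0, so q_Z(q_J) = (123 - 2q_J)/4.
Juno substitutes q_Z(q_J) into its own profit: π_J = q_J(138 - 2q_J - (123 - 2q_J)/2) - 15q_J = (153/2 - q_J)q_J - 15q_J.
The leader's first-order condition 123/2 - 2q_J = 0 yields q_J = 123/4.
Then q_Z = (123 - 2·(123/4))/4 = 123/8.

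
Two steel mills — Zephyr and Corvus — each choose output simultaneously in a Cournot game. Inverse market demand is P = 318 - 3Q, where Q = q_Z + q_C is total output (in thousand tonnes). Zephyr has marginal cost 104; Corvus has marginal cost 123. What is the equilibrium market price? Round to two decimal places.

Zephyr's profit: π_Z = (318 - 3Q)q_Z - (104q_Z). Setting ∂π_Z/∂q_Z = 0: 214 - 6q_Z - 3(q_C) = 0.
Corvus's profit: π_C = (318 - 3Q)q_C - (123q_C). Setting ∂π_C/∂q_C = 0: 195 - 6q_C - 3(q_Z) = 0.
So q_Z = (214 - 3q_C)/6 and q_C = (195 - 3q_Z)/6.
Substituting one into the other gives q_Z = 233/9 and q_C = 176/9.
Total output Q = 409/9, so price P = 318 - 3·(409/9) = 545/3.

181.67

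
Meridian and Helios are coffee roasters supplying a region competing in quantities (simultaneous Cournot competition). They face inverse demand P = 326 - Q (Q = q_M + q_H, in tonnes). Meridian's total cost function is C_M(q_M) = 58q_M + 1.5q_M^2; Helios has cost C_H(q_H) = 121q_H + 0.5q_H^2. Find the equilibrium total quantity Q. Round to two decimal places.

96.86

Meridian's profit: π_M = (326 - Q)q_M - (58q_M + (3/2)q_M²). Setting ∂π_M/∂q_M = 0: 268 - 5q_M - (q_H) = 0.
Helios's profit: π_H = (326 - Q)q_H - (121q_H + (1/2)q_H²). Setting ∂π_H/∂q_H = 0: 205 - 3q_H - (q_M) = 0.
Rearranging gives the reaction functions q_M = (268 - q_H)/5 and q_H = (205 - q_M)/3.
Substituting one into the other gives q_M = 599/14 and q_H = 757/14.
Total output Q = 599/14 + 757/14 = 678/7.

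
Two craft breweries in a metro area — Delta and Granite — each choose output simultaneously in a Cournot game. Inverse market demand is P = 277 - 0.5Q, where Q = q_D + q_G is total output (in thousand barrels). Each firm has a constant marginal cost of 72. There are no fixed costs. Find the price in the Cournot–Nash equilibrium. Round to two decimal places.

A representative firm's profit is π_i = q_i(277 - 0.5Q) - 72q_i.
First-order condition (treating rivals' output as given): 205 - q_i - (1/2)q_j = 0.
By symmetry each firm produces the same amount; substituting q_j = q_i yields q_i = 205/(3/2) = 410/3.
Total output Q = 820/3, so price P = 277 - (1/2)·(820/3) = 421/3.

140.33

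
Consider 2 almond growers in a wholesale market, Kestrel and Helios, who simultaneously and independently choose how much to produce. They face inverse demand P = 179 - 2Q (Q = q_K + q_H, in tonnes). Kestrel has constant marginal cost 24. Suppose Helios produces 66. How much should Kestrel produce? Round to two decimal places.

With the rival's output fixed at 66, Kestrel's profit is π_K = (179 - 2·66 - 2q_K)q_K - (24q_K) = (47 - 2q_K)q_K - (24q_K).
∂π_K/∂q_K = 23 - 4q_K = 0, so q_K = 23/4.

5.75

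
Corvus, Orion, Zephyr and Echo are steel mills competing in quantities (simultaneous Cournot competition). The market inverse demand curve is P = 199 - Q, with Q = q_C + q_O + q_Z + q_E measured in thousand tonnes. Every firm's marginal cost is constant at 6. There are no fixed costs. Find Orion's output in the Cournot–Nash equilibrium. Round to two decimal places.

A representative firm's profit is π_i = q_i(199 - Q) - 6q_i.
First-order condition (treating rivals' output as given): 193 - 2q_i - Σ_{j≠i} q_j = 0.
By symmetry each firm produces the same amount; substituting Σ_{j≠i} q_j = 3q_i yields q_i = 193/5.

38.60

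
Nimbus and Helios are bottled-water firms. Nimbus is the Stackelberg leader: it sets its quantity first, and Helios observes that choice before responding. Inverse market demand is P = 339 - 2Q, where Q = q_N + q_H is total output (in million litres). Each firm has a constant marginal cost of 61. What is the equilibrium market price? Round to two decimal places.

Solve by backward induction. Given q_N, the follower Helios maximises π_H = (339 - 2q_N - 2q_H)q_H - 61q_H.
Setting the follower's marginal profit to zero, 278 - 2q_N - 4q_H = 0, i.e. q_H = (278 - 2q_N)/4.
Nimbus substitutes q_H(q_N) into its own profit: π_N = q_N(339 - 2q_N - (278 - 2q_N)/2) - 61q_N = (200 - q_N)q_N - 61q_N.
The leader's first-order condition 139 - 2q_N = 0 yields q_N = 139/2.
Then q_H = (278 - 2·(139/2))/4 = 139/4.
Total output Q = 417/4, so price P = 339 - 2·(417/4) = 261/2.

130.50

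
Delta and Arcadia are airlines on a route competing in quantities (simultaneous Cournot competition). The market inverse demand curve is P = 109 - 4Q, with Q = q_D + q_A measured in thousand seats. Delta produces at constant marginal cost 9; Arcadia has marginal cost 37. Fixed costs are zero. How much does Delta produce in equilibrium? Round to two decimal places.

10.67

Delta's profit: π_D = (109 - 4Q)q_D - (9q_D). Setting ∂π_D/∂q_D = 0: 100 - 8q_D - 4(q_A) = 0.
Arcadia's first-order condition: 72 - 8q_A - 4(q_D) = 0.
So q_D = (100 - 4q_A)/8 and q_A = (72 - 4q_D)/8.
Solving the pair: q_D = 32/3, q_A = 11/3.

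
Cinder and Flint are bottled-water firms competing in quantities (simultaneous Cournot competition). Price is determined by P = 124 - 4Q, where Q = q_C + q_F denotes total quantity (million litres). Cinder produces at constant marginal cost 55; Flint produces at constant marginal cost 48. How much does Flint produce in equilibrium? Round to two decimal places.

6.92

Cinder's profit: π_C = (124 - 4Q)q_C - (55q_C). Setting ∂π_C/∂q_C = 0: 69 - 8q_C - 4(q_F) = 0.
Flint's profit: π_F = (124 - 4Q)q_F - (48q_F). Setting ∂π_F/∂q_F = 0: 76 - 8q_F - 4(q_C) = 0.
So q_C = (69 - 4q_F)/8 and q_F = (76 - 4q_C)/8.
Solving the pair: q_C = 31/6, q_F = 83/12.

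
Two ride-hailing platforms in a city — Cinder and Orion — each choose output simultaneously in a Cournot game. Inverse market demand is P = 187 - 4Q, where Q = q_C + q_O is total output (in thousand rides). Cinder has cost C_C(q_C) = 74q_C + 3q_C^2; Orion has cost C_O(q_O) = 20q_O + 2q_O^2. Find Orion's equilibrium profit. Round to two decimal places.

Cinder's profit: π_C = (187 - 4Q)q_C - (74q_C + 3q_C²). Setting ∂π_C/∂q_C = 0: 113 - 14q_C - 4(q_O) = 0.
Orion's first-order condition: 167 - 12q_O - 4(q_C) = 0.
Best responses: q_C = (113 - 4q_O)/14, q_O = (167 - 4q_C)/12.
Solving the pair: q_C = 86/19, q_O = 943/76.
Price P = 187 - 4·(1287/76) = 119.2632.
Orion's profit: 119.2632·(943/76) - 20·(943/76) - 2(943/76)² = 923.7351.

923.74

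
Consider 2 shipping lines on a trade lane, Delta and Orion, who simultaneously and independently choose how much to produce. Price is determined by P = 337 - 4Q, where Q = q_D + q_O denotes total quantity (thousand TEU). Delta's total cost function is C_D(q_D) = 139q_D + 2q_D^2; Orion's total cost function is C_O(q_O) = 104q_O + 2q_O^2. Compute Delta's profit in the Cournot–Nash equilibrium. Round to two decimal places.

Delta's profit: π_D = (337 - 4Q)q_D - (139q_D + 2q_D²). Setting ∂π_D/∂q_D = 0: 198 - 12q_D - 4(q_O) = 0.
Orion's first-order condition: 233 - 12q_O - 4(q_D) = 0.
Rearranging gives the reaction functions q_D = (198 - 4q_O)/12 and q_O = (233 - 4q_D)/12.
Substituting one into the other gives q_D = 361/32 and q_O = 501/32.
Price P = 337 - 4·(431/16) = 917/4.
Delta's profit: (917/4)·(361/32) - 139·(361/32) - 2(361/32)² = 763.5996.

763.60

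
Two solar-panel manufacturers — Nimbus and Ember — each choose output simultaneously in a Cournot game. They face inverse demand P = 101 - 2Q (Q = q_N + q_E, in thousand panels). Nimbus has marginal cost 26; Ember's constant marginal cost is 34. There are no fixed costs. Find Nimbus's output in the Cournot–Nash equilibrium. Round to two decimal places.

13.83

Nimbus's profit: π_N = (101 - 2Q)q_N - (26q_N). Setting ∂π_N/∂q_N = 0: 75 - 4q_N - 2(q_E) = 0.
Ember's profit: π_E = (101 - 2Q)q_E - (34q_E). Setting ∂π_E/∂q_E = 0: 67 - 4q_E - 2(q_N) = 0.
Best responses: q_N = (75 - 2q_E)/4, q_E = (67 - 2q_N)/4.
Solving the pair: q_N = 83/6, q_E = 59/6.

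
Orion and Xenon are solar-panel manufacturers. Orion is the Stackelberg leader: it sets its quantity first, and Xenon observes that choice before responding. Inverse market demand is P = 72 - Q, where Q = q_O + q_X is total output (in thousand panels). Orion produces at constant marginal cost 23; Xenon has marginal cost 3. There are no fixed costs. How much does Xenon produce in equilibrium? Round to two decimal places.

The follower Xenon best-responds to any q_O: π_X = (72 - Q)q_X - 3q_X.
Follower FOC: 69 - q_O - 2q_X = 0, so q_X(q_O) = (69 - q_O)/2.
Orion substitutes q_X(q_O) into its own profit: π_O = q_O(72 - q_O - (69 - q_O)/2) - 23q_O = (75/2 - (1/2)q_O)q_O - 23q_O.
Leader FOC: 29/2 - q_O = 0, so q_O = 29/2.
Then q_X = (69 - 29/2)/2 = 109/4.

27.25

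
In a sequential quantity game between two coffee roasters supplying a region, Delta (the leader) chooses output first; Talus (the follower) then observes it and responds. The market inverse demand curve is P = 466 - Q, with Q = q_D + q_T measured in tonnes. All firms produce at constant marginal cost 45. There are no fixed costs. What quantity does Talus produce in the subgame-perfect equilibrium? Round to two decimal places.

105.25

The follower Talus best-responds to any q_D: π_T = (466 - Q)q_T - 45q_T.
Setting the follower's marginal profit to zero, 421 - q_D - 2q_T = 0, i.e. q_T = (421 - q_D)/2.
Delta substitutes q_T(q_D) into its own profit: π_D = q_D(466 - q_D - (421 - q_D)/2) - 45q_D = (511/2 - (1/2)q_D)q_D - 45q_D.
The leader's first-order condition 421/2 - q_D = 0 yields q_D = 421/2.
Then q_T = (421 - 421/2)/2 = 421/4.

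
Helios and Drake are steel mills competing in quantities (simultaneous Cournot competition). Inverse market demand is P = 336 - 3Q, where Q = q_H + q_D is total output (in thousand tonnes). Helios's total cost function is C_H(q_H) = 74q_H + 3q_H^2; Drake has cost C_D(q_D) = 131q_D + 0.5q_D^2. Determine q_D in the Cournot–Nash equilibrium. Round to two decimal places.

Helios's profit: π_H = (336 - 3Q)q_H - (74q_H + 3q_H²). Setting ∂π_H/∂q_H = 0: 262 - 12q_H - 3(q_D) = 0.
Drake's first-order condition: 205 - 7q_D - 3(q_H) = 0.
Rearranging gives the reaction functions q_H = (262 - 3q_D)/12 and q_D = (205 - 3q_H)/7.
Solving the pair: q_H = 1219/75, q_D = 558/25.

22.32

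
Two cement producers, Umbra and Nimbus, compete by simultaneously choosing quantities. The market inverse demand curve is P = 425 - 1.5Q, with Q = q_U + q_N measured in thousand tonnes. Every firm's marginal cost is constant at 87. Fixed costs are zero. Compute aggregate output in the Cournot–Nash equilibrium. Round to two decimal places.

150.22

A representative firm's profit is π_i = q_i(425 - 1.5Q) - 87q_i.
First-order condition (treating rivals' output as given): 338 - 3q_i - (3/2)q_j = 0.
By symmetry each firm produces the same amount; substituting q_j = q_i yields q_i = 338/(9/2) = 676/9.
Total output Q = 676/9 + 676/9 = 1352/9.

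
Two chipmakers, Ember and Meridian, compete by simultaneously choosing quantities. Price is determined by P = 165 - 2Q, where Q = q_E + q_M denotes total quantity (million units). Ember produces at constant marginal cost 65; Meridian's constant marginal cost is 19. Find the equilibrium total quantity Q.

41

Ember's profit: π_E = (165 - 2Q)q_E - (65q_E). Setting ∂π_E/∂q_E = 0: 100 - 4q_E - 2(q_M) = 0.
Meridian's profit: π_M = (165 - 2Q)q_M - (19q_M). Setting ∂π_M/∂q_M = 0: 146 - 4q_M - 2(q_E) = 0.
Rearranging gives the reaction functions q_E = (100 - 2q_M)/4 and q_M = (146 - 2q_E)/4.
Substituting one into the other gives q_E = 9 and q_M = 32.
Total output Q = 9 + 32 = 41.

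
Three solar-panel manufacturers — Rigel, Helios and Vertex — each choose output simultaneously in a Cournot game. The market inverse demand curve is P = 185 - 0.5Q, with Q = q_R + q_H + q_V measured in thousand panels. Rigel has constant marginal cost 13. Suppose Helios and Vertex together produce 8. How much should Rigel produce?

168

With rivals' combined output fixed at 8, Rigel's profit is π_R = (185 - (1/2)·8 - (1/2)q_R)q_R - (13q_R) = (181 - (1/2)q_R)q_R - (13q_R).
∂π_R/∂q_R = 168 - q_R = 0, so q_R = 168.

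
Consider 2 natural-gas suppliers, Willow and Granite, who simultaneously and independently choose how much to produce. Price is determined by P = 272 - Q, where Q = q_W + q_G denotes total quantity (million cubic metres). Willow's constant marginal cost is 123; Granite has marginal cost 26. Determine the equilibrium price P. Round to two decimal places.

Willow's profit: π_W = (272 - Q)q_W - (123q_W). Setting ∂π_W/∂q_W = 0: 149 - 2q_W - (q_G) = 0.
Granite's first-order condition: 246 - 2q_G - (q_W) = 0.
Best responses: q_W = (149 - q_G)/2, q_G = (246 - q_W)/2.
Substituting one into the other gives q_W = 52/3 and q_G = 343/3.
Total output Q = 395/3, so price P = 272 - 395/3 = 421/3.

140.33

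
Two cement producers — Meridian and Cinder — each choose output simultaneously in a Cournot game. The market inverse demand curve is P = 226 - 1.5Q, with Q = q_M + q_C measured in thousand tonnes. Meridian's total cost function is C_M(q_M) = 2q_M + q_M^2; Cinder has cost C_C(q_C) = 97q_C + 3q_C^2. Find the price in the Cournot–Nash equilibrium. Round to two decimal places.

151.21

Meridian's profit: π_M = (226 - 1.5Q)q_M - (2q_M + q_M²). Setting ∂π_M/∂q_M = 0: 224 - 5q_M - (3/2)(q_C) = 0.
Cinder's profit: π_C = (226 - 1.5Q)q_C - (97q_C + 3q_C²). Setting ∂π_C/∂q_C = 0: 129 - 9q_C - (3/2)(q_M) = 0.
Rearranging gives the reaction functions q_M = (224 - (3/2)q_C)/5 and q_C = (129 - (3/2)q_M)/9.
Solving the pair: q_M = 810/19, q_C = 412/57.
Total output Q = 49.8596, so price P = 226 - (3/2)·49.8596 = 151.2105.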